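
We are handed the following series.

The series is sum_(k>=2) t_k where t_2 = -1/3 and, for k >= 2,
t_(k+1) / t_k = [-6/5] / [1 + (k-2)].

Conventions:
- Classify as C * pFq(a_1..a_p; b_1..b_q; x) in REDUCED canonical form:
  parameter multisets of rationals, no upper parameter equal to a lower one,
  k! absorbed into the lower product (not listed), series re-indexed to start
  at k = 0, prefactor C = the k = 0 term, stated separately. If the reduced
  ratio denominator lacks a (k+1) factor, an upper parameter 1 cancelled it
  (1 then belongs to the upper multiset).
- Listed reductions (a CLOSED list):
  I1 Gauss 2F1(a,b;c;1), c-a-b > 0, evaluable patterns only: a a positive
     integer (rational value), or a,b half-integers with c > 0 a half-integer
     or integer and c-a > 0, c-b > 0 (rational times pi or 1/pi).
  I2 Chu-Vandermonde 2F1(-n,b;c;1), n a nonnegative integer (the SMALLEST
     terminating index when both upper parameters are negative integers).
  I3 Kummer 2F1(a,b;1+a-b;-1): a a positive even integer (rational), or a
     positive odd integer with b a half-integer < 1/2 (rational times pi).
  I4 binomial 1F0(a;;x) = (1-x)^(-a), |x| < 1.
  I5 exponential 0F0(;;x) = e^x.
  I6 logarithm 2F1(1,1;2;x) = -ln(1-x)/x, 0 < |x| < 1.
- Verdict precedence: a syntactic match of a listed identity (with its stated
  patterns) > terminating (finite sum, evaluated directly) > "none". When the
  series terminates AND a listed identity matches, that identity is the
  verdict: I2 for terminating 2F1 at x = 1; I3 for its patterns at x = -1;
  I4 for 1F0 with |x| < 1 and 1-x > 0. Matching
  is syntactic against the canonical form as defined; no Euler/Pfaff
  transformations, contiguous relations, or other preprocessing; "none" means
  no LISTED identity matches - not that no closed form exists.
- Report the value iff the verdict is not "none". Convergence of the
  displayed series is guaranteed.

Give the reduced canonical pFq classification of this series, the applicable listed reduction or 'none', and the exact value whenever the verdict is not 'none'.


Reduced: x = -6/5, 0F0, upper = {-}, lower = {-}, C = -1/3. Verdict (x = -6/5): the I5 exponential reduction applies (the 0F0 exponential series at x = -6/5). Its exact value is (-1/3) * e^(-6/5).

Structural cue: t_0 being -1/3, roots of the ratio polynomials (C = -1/3) are the negated parameters.
Ratio: r(k) = (-6/5) * 1 / [(k+1)] - rational; roots negated = parameters, x = (-6/5), C = -1/3.


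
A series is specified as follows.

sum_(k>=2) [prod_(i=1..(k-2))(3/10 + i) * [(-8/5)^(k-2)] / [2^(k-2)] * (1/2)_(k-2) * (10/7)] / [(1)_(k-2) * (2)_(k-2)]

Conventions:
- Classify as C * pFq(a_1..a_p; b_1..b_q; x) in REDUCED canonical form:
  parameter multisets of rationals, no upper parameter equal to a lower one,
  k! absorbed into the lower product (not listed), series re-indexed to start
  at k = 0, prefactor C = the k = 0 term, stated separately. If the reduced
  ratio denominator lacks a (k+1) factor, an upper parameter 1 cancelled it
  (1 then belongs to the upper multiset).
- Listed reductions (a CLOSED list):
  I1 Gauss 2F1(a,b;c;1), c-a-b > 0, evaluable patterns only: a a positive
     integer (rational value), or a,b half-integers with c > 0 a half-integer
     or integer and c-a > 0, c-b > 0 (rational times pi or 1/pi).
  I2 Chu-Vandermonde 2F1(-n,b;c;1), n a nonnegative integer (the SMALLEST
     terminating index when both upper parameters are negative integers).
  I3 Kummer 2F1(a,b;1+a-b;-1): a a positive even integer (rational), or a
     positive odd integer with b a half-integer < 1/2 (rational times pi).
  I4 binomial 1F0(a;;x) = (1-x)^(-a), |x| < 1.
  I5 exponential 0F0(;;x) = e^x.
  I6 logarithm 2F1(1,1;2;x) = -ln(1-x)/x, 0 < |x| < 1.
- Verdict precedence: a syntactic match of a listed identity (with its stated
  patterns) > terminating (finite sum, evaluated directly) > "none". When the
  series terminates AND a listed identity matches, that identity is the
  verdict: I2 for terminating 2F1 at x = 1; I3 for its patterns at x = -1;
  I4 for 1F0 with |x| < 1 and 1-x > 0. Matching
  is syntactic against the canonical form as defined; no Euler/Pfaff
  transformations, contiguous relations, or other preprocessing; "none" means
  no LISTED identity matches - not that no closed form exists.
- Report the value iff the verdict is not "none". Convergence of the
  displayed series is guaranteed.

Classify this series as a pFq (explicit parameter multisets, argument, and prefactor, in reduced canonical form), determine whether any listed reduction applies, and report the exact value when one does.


At argument -4/5: a 2F1 with upper {1/2, 13/10}, lower {2}, scaled by C = 10/7. Verdict: none. Every listed pattern misses the 2F1 form at -4/5, upper {1/2, 13/10}.

The tell: t_0 = 10/7 here, and the two k-th powers (C = 10/7) combine into one argument.
Consecutive-term ratio: r(k) = (-4/5) * (k+1/2) (k+13/10) / [(k+2) (k+1)] ; factor over Q: parameters, x = (-4/5), and C = 10/7.


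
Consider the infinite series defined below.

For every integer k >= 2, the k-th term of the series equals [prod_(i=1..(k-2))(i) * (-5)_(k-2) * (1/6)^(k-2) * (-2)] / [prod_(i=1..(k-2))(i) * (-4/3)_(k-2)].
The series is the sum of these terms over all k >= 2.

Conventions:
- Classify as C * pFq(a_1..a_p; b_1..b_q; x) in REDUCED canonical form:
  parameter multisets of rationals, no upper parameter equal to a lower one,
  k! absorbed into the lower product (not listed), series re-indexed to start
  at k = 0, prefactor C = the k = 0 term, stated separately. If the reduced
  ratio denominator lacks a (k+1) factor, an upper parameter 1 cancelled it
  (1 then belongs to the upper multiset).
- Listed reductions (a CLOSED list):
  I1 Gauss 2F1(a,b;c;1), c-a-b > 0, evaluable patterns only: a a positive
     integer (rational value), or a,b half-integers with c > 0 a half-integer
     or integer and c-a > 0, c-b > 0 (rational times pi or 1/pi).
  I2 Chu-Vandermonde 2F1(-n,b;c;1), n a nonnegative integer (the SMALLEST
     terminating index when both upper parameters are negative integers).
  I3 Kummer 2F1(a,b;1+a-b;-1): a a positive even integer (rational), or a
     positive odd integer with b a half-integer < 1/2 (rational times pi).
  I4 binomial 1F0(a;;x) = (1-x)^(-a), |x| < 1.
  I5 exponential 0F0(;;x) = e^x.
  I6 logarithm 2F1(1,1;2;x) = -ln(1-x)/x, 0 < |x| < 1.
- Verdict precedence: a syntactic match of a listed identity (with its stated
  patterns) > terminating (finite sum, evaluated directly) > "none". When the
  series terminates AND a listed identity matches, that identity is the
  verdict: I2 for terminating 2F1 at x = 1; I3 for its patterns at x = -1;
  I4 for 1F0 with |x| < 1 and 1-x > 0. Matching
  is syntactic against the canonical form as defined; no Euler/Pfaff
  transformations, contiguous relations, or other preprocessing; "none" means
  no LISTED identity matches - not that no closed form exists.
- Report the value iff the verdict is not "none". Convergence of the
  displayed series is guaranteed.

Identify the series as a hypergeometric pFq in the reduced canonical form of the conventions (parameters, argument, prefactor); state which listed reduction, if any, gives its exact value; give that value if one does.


With C = -2: the canonical form is 2F1(-5, 1; -4/3; 1/6). Verdict: terminating - no listed pattern fits, but -5 in the upper list cuts the series at k = 5; direct evaluation. Its exact value is -541/128.

Key step: t_0 = -2 here, and the running product (C = -2, x = 1/6) telescopes to a rising factorial.
Step ratio: r(k) = (1/6) * (k-5) (k+1) / [(k-4/3) (k+1)] - rational in k. x = (1/6); t_0 = -2; negate the roots.


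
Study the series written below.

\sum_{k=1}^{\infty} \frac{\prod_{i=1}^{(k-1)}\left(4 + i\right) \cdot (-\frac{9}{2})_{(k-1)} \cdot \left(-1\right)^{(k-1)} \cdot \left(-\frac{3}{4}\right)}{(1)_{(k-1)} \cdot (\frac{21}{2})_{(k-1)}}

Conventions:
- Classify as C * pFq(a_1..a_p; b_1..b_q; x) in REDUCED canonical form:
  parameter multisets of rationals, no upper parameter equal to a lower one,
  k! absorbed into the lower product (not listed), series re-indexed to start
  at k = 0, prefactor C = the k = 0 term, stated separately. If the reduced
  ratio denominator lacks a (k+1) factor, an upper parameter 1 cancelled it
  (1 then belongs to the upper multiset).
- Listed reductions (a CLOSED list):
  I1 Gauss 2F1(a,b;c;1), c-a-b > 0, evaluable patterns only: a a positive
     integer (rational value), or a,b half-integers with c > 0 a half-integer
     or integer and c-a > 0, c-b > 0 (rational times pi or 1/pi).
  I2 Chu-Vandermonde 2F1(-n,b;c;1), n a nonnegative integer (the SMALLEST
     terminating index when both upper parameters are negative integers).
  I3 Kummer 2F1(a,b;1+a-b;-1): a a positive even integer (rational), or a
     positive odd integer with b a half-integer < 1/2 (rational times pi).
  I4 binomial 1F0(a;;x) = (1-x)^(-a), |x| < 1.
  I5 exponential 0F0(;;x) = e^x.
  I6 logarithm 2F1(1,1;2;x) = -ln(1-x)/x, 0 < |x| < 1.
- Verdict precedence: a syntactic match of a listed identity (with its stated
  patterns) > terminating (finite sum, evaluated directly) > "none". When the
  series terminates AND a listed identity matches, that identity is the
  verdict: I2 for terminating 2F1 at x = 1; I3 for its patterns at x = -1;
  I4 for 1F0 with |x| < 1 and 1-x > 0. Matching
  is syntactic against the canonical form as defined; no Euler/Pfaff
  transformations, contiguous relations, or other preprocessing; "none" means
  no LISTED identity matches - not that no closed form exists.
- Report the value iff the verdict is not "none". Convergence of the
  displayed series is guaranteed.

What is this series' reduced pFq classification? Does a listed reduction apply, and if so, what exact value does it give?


Prefactor -\frac{3}{4}, argument -1: 2F1 with upper {-\frac{9}{2}, 5} over lower {\frac{21}{2}}. Verdict at x = -1: Kummer's theorem (I3) matches (x = -1; c = \frac{21}{2} equals 1+a-b for upper {-\frac{9}{2}, 5}: listed pattern). Exact value: \left(-\frac{6235515}{4194304}\right) \cdot \pi.

Structural cue: t_0 = -\frac{3}{4} here, and (1)_k (C = -3/4) is k! itself.
Step ratio: r(k) = -1 * (k-\frac{9}{2}) (k+5) / [(k+\frac{21}{2}) (k+1)] - rational; roots negated = parameters, x = -1, C = -\frac{3}{4}.


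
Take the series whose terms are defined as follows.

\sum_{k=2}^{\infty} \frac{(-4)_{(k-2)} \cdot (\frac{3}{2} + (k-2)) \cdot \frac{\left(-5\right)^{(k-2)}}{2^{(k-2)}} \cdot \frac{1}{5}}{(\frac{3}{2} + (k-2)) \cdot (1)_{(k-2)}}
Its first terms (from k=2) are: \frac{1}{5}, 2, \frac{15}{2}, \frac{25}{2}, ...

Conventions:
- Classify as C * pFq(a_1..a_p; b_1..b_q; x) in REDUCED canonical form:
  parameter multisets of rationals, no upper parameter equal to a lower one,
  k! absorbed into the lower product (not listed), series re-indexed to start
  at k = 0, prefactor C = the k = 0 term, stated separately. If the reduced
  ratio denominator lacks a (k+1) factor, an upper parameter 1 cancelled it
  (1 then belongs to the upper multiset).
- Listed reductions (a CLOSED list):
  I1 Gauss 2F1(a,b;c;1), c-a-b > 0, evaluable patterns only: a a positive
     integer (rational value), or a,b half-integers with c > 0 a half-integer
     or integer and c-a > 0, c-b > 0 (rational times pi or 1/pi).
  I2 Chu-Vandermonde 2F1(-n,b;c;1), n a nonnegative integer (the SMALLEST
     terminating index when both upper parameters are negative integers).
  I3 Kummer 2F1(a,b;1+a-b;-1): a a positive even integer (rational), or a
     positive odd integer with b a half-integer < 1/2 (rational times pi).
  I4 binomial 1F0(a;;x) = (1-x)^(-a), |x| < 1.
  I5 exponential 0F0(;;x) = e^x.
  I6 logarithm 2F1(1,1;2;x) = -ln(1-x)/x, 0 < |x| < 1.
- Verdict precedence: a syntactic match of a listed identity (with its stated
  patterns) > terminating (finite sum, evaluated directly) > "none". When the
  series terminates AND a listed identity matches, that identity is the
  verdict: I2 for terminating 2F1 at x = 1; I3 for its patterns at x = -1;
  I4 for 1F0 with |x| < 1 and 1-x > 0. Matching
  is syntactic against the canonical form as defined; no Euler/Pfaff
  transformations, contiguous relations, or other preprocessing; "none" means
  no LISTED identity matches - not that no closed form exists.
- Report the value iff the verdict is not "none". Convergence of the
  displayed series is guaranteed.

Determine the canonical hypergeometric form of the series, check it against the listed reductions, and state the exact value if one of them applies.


Key step: with t_0 = \frac{1}{5}, the two k-th powers (C = 1/5, x = -5/2) combine into one argument.
Adjacent-term ratio: r(k) = -\frac{5}{2} * (k-4) / [(k+1)] - rational; roots negated = parameters, x = -\frac{5}{2}, C = \frac{1}{5}.

Canonical form: C = \frac{1}{5} times 1F0 with upper {-4}, lower {-}, x = -\frac{5}{2}. Verdict: terminating at k = 4: the factor (-4)_k kills every later term; summing the 5 survivors is exact. Its exact value is \frac{2401}{80}.


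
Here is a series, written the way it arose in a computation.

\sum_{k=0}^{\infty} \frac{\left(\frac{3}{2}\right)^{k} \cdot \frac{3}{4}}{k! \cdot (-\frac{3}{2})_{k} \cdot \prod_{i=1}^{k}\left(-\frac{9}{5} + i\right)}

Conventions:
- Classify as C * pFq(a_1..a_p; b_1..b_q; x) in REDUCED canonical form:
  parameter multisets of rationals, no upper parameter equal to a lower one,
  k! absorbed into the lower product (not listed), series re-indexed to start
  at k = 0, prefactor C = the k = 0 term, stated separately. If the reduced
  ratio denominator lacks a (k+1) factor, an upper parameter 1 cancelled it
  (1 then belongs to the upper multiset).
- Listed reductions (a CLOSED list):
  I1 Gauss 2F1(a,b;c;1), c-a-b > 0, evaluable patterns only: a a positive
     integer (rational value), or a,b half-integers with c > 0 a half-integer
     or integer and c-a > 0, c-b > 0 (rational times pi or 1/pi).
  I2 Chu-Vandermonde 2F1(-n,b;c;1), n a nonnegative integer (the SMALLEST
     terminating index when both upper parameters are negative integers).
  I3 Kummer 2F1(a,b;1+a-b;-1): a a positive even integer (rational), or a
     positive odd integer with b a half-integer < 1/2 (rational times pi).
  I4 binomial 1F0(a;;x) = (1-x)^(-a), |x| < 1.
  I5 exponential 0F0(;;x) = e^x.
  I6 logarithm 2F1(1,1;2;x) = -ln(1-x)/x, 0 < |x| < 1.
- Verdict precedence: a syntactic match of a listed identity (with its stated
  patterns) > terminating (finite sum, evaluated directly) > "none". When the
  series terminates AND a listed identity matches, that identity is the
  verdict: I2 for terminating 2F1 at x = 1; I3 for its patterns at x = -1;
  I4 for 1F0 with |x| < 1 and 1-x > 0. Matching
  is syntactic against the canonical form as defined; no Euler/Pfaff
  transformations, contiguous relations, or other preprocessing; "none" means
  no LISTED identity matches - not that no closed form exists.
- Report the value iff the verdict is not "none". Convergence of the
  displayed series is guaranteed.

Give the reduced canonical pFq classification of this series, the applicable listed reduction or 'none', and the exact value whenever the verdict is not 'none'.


With C = \frac{3}{4}: the canonical form is 0F2(-; -\frac{3}{2}, -\frac{4}{5}; \frac{3}{2}). Verdict: none - at argument \frac{3}{2} the multisets {-} ; {-\frac{3}{2}, -\frac{4}{5}} match no listed identity.

The tell: t_0 being \frac{3}{4}, the lower running product (C = 3/4, x = 3/2) is a rising factorial.
Consecutive-term ratio: r(k) = \frac{3}{2} * 1 / [(k-\frac{3}{2}) (k-\frac{4}{5}) (k+1)] - rational; roots negated = parameters, x = \frac{3}{2}, C = \frac{3}{4}.


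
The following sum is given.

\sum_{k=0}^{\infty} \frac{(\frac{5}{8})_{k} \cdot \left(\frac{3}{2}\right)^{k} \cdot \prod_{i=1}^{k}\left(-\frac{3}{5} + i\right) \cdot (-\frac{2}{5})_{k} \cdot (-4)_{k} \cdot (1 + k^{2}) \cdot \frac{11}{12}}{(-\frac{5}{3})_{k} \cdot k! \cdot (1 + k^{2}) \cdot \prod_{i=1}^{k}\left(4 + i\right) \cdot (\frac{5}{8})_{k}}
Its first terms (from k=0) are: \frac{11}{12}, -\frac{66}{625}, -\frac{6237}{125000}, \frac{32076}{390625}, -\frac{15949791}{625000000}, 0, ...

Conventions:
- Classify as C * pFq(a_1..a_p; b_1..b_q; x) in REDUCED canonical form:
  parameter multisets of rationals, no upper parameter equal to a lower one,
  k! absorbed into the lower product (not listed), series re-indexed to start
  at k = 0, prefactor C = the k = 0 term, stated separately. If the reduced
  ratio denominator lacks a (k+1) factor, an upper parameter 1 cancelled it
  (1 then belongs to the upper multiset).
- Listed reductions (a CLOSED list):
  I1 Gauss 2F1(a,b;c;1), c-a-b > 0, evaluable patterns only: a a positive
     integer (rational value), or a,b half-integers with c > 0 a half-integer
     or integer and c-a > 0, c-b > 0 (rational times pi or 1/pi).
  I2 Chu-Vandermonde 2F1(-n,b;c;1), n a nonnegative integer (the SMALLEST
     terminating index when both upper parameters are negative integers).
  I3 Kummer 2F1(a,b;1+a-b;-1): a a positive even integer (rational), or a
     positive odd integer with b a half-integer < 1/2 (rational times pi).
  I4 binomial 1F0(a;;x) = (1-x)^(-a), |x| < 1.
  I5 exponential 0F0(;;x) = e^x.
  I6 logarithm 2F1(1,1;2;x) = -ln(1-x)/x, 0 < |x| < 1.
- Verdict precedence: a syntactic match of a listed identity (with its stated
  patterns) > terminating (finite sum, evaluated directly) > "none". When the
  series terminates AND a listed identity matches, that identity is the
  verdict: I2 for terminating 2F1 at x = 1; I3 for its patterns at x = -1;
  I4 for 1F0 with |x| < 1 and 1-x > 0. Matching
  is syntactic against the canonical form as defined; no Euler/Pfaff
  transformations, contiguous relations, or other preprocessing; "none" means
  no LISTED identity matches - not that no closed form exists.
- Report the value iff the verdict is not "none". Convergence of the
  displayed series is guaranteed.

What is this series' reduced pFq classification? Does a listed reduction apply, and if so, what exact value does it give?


Canonical form: C = \frac{11}{12} times 3F2 with upper {-4, -\frac{2}{5}, \frac{2}{5}}, lower {-\frac{5}{3}, 5}, x = \frac{3}{2}. Verdict: terminating - no listed pattern fits, but -4 in the upper list cuts the series at k = 4; direct evaluation. Its exact value is \frac{1533310427}{1875000000}.

Structural cue: from the first term \frac{11}{12}: k^2 + 1 divides numerator and denominator alike; prefactor 11/12 after cancelling.
Ratio: r(k) = \frac{3}{2} * (k-4) (k-\frac{2}{5}) (k+\frac{2}{5}) / [(k-\frac{5}{3}) (k+5) (k+1)] - rational in k, leading ratio \frac{3}{2}; with t_0 = \frac{11}{12}, classification follows.


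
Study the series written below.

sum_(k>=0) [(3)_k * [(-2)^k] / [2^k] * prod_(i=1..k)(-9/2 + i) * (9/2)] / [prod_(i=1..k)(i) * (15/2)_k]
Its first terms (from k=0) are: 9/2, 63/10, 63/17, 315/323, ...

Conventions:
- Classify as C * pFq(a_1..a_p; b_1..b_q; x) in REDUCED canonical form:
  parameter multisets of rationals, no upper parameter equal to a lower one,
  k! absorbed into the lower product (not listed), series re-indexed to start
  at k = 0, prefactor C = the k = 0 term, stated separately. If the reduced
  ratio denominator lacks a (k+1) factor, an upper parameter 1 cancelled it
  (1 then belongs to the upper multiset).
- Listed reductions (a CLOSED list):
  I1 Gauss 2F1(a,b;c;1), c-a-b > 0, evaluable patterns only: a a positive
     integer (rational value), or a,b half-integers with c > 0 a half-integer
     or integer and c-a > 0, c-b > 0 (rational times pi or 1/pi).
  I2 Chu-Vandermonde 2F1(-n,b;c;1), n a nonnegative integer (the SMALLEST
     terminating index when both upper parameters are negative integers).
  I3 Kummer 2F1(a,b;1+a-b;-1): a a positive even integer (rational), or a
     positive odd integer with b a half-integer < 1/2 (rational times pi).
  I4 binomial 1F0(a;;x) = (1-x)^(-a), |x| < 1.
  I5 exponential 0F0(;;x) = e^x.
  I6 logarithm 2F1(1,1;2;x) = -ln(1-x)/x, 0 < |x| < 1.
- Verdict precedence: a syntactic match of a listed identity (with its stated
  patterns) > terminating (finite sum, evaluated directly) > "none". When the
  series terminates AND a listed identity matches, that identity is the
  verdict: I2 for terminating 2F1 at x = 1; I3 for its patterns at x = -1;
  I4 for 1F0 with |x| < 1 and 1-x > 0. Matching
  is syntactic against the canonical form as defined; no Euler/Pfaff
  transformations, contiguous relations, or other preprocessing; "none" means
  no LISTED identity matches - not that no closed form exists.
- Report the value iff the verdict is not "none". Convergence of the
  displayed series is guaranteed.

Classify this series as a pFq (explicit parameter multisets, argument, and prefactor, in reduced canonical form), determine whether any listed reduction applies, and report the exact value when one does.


Canonical form: C = 9/2 times 2F1 with upper {-7/2, 3}, lower {15/2}, x = -1. Verdict: the Kummer evaluation I3 matches (x = -1; c = 15/2 equals 1+a-b for upper {-7/2, 3}: listed pattern). Its exact value is (81081/16384) * pi.

Key observation: t_0 being 9/2, the two k-th powers (C = 9/2) combine into one argument.
Step ratio: r(k) = (-1) * (k-7/2) (k+3) / [(k+15/2) (k+1)] - poly over poly, x = (-1) from leading terms; C = 9/2 at k = 0.


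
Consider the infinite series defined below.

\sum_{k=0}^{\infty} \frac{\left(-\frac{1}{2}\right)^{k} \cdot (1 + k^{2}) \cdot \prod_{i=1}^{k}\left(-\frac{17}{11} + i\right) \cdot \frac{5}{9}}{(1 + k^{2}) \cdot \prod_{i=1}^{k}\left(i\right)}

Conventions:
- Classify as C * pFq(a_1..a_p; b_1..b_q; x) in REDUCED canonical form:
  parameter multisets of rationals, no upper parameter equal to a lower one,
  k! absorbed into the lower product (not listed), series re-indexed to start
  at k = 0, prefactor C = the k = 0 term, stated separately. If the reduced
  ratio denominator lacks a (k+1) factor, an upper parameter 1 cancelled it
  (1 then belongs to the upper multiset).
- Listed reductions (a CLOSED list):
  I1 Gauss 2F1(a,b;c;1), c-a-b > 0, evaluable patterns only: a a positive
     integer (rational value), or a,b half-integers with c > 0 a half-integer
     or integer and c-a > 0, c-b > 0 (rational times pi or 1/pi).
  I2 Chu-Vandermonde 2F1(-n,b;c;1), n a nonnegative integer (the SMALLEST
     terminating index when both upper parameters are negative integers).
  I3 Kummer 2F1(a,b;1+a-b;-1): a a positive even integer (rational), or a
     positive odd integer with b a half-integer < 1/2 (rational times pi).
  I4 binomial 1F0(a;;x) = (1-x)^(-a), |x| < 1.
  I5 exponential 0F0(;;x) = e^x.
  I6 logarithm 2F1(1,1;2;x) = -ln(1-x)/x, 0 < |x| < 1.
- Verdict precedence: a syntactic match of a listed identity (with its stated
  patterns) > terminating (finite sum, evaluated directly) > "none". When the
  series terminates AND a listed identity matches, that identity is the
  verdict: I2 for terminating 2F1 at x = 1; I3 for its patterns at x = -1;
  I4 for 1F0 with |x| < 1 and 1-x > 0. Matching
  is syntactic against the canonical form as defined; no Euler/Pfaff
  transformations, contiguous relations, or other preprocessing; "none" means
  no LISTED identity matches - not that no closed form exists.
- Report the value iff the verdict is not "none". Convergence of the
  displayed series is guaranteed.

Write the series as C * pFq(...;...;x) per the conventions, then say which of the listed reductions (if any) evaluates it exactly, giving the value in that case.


x = -\frac{1}{2} here; the reduced form reads 1F0, upper {-\frac{6}{11}}, lower {-}, C = \frac{5}{9}. Verdict at x = -\frac{1}{2}: the I4 binomial reduction matches (the 1F0 binomial series: exponent 6/11, x = -\frac{1}{2}). Its exact value is \frac{5}{9} \cdot \left(\frac{3}{2}\right)^{\frac{6}{11}}.

Key step: t_0 being \frac{5}{9}, the product of the first k integers (C = 5/9, x = -1/2) is k!.
Term ratio: r(k) = -\frac{1}{2} * (k-\frac{6}{11}) / [(k+1)] - rational; roots negated = parameters, x = -\frac{1}{2}, C = \frac{5}{9}.


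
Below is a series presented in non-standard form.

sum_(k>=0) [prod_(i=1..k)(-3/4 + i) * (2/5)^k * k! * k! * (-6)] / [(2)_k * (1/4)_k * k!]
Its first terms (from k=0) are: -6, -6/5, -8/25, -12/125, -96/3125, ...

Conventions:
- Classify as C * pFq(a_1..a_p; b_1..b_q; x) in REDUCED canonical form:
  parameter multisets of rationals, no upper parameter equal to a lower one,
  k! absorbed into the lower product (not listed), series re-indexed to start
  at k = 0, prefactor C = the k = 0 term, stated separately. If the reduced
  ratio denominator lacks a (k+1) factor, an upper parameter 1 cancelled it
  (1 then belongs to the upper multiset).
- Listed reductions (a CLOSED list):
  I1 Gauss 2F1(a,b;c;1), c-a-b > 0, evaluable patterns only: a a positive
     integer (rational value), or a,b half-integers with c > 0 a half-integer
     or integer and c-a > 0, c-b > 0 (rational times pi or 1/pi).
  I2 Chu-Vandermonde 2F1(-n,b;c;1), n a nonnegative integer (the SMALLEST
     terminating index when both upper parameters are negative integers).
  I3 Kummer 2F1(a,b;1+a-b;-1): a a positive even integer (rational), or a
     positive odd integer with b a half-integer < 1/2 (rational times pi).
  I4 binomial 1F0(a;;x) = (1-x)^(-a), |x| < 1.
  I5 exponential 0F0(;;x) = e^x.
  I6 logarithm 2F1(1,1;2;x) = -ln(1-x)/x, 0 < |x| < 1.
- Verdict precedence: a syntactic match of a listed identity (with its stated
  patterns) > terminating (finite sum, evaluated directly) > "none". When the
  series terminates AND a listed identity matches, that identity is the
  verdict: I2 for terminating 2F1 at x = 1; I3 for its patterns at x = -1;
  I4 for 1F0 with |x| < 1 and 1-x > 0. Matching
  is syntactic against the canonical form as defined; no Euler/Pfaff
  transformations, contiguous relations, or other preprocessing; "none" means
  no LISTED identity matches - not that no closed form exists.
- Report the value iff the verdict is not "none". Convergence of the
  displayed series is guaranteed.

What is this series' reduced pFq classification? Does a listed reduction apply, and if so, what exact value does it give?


The series (x = 2/5) is 2F1: upper {1, 1}, lower {2}, prefactor -6. Verdict at x = 2/5: the I6 logarithm reduction matches (the logarithm: parameters (1,1;2), x = 2/5). Its exact value is 15 * ln(3/5).

First insight: t_0 being -6, the factorial ratio (prefactor -6) (k+a-1)!/(a-1)! is a rising factorial (a)_k.
Consecutive-term ratio: r(k) = (2/5) * (k+1) (k+1) / [(k+2) (k+1)] - rational; roots negated = parameters, x = (2/5), C = -6.


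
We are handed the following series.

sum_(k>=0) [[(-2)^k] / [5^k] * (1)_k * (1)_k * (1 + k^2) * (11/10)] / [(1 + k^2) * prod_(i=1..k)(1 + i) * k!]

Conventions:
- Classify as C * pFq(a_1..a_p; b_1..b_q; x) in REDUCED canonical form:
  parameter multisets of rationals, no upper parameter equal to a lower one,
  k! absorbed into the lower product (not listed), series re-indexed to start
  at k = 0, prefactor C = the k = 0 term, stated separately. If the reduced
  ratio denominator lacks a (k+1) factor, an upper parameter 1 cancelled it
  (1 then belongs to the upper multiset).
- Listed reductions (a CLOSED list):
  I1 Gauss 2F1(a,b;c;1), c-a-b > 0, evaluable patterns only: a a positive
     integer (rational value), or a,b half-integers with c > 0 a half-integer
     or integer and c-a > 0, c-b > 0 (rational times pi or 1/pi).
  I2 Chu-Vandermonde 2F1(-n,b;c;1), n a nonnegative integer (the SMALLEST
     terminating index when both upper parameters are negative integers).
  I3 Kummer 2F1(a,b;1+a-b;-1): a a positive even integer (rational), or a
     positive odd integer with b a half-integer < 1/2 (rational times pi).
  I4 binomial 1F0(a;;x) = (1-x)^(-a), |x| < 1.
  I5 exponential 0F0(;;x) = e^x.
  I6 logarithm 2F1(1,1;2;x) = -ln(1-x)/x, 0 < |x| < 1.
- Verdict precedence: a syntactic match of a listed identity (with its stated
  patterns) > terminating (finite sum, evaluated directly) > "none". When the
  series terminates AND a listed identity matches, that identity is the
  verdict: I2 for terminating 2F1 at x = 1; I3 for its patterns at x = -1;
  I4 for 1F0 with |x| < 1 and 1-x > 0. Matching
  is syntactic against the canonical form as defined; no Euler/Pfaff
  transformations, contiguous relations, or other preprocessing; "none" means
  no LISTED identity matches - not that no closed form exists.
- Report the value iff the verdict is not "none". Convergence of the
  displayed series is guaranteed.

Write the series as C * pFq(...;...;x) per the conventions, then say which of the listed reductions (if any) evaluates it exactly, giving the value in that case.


At argument -2/5: a 2F1 with upper {1, 1}, lower {2}, scaled by C = 11/10. Verdict at x = -2/5: the I6 logarithm reduction matches (the logarithm: parameters (1,1;2), x = -2/5). Its exact value is (11/4) * ln(7/5).

Structural cue: x = (-2/5) and the lower running product (C = 11/10) is a rising factorial.
Step ratio: r(k) = (-2/5) * (k+1) (k+1) / [(k+2) (k+1)] - rational; roots negated = parameters, x = (-2/5), C = 11/10.


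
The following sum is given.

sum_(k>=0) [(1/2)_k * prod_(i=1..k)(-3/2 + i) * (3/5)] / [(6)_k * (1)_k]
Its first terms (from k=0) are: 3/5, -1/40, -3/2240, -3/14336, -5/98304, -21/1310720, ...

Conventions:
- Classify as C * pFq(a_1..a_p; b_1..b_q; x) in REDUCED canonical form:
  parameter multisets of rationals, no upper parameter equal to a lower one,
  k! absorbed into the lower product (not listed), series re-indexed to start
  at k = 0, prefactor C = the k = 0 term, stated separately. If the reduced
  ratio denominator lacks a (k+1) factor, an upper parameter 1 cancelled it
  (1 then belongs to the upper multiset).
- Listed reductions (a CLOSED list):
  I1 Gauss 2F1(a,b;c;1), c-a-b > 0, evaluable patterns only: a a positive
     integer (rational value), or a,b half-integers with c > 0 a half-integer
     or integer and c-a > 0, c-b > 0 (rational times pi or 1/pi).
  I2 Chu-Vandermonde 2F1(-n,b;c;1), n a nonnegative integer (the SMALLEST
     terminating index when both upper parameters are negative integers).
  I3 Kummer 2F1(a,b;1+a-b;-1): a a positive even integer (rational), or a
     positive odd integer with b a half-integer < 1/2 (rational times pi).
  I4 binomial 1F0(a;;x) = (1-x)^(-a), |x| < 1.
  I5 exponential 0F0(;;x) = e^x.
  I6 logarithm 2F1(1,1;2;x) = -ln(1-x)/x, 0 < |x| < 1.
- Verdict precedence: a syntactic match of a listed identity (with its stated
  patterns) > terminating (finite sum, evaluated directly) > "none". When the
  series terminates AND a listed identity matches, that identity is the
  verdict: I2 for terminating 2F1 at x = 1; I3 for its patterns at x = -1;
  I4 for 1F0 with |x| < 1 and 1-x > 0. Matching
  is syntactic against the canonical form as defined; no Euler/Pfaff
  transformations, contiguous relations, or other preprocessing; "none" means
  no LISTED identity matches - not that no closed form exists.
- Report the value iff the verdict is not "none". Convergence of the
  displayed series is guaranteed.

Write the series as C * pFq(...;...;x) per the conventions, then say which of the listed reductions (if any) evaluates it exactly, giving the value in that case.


This is 3/5 * 2F1(-1/2, 1/2; 6; 1) in reduced canonical form. Verdict (x = 1): the half-integer Gauss pattern (I1) applies (x = 1; upper {-1/2, 1/2} half-integers, c = 6 in the evaluable pattern). Hence: (131072/72765) / pi.

The tell: t_0 = 3/5 here, and (1)_k (prefactor 3/5) is k! itself.
Step ratio: r(k) = 1 * (k-1/2) (k+1/2) / [(k+6) (k+1)] - poly over poly, x = 1 from leading terms; C = 3/5 at k = 0.


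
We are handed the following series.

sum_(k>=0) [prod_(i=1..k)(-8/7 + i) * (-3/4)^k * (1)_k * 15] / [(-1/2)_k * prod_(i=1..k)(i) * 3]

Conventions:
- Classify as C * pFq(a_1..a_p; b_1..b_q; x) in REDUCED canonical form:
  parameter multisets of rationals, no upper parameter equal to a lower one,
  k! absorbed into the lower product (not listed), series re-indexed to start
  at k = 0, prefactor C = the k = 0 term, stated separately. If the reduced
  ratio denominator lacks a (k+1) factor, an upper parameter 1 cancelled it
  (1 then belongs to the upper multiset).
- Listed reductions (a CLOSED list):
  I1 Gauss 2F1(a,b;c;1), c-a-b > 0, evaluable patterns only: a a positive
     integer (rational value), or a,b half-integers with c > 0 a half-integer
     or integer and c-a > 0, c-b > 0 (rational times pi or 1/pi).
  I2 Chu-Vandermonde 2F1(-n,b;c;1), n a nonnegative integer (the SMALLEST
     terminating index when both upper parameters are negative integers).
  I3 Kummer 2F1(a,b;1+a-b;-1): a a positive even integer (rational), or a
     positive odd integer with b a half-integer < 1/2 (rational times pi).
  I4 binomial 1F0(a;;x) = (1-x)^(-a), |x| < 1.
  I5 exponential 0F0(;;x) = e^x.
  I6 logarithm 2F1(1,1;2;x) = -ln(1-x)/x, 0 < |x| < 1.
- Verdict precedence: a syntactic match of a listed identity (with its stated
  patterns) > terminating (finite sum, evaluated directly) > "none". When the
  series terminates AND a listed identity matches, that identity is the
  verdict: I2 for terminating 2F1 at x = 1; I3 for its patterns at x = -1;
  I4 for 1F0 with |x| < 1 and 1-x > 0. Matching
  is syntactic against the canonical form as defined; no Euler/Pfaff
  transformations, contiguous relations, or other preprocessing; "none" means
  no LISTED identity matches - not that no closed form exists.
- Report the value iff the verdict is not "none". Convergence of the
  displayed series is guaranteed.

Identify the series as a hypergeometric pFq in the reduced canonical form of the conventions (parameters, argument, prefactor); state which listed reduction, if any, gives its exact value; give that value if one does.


x = -3/4 here; the reduced form reads 2F1, upper {-1/7, 1}, lower {-1/2}, C = 5. Verdict: none. A 2F1 with upper {-1/7, 1} fits none of I1-I6 at x = -3/4; the sum runs forever.

Key observation: from the first term 5: the constant factors (C = 5, x = -3/4) combine into one prefactor.
Step ratio: r(k) = (-3/4) * (k-1/7) (k+1) / [(k-1/2) (k+1)] - poly over poly, x = (-3/4) from leading terms; C = 5 at k = 0.


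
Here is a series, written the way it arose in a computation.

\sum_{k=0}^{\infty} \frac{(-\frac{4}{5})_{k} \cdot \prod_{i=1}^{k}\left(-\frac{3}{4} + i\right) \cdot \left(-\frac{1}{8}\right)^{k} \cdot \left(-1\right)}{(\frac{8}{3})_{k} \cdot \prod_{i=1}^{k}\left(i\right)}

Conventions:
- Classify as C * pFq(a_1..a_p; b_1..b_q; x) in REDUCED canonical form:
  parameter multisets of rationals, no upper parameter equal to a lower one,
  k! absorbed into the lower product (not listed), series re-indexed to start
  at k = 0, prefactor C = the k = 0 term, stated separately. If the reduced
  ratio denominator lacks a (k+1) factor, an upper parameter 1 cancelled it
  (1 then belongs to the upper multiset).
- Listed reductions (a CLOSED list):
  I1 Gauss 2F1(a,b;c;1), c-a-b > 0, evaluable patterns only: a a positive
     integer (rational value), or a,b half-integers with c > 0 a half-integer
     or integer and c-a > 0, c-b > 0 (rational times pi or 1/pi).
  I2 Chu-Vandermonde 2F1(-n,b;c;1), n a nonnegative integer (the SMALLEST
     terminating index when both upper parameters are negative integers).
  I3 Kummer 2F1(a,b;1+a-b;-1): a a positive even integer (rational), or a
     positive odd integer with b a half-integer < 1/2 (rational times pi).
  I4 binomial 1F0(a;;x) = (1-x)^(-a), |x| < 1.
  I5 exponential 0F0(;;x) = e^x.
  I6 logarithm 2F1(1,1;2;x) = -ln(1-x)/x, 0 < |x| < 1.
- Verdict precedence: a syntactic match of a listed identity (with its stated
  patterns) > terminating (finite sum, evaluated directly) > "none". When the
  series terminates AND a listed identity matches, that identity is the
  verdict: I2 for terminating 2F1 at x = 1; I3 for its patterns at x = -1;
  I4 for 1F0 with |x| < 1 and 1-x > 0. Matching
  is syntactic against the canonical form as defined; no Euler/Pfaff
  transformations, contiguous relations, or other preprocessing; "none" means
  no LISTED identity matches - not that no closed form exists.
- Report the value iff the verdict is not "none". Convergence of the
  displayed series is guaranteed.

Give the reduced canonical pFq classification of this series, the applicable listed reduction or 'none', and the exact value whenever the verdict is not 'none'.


With C = -1: the canonical form is 2F1(-\frac{4}{5}, \frac{1}{4}; \frac{8}{3}; -\frac{1}{8}). Verdict: none. Every listed pattern misses the 2F1 form at -\frac{1}{8}, upper {-\frac{4}{5}, \frac{1}{4}}.

The tell: t_0 being -1, the running product (prefactor -1) telescopes to a rising factorial.
Term ratio: r(k) = -\frac{1}{8} * (k-\frac{4}{5}) (k+\frac{1}{4}) / [(k+\frac{8}{3}) (k+1)] - poly over poly, x = -\frac{1}{8} from leading terms; C = -1 at k = 0.


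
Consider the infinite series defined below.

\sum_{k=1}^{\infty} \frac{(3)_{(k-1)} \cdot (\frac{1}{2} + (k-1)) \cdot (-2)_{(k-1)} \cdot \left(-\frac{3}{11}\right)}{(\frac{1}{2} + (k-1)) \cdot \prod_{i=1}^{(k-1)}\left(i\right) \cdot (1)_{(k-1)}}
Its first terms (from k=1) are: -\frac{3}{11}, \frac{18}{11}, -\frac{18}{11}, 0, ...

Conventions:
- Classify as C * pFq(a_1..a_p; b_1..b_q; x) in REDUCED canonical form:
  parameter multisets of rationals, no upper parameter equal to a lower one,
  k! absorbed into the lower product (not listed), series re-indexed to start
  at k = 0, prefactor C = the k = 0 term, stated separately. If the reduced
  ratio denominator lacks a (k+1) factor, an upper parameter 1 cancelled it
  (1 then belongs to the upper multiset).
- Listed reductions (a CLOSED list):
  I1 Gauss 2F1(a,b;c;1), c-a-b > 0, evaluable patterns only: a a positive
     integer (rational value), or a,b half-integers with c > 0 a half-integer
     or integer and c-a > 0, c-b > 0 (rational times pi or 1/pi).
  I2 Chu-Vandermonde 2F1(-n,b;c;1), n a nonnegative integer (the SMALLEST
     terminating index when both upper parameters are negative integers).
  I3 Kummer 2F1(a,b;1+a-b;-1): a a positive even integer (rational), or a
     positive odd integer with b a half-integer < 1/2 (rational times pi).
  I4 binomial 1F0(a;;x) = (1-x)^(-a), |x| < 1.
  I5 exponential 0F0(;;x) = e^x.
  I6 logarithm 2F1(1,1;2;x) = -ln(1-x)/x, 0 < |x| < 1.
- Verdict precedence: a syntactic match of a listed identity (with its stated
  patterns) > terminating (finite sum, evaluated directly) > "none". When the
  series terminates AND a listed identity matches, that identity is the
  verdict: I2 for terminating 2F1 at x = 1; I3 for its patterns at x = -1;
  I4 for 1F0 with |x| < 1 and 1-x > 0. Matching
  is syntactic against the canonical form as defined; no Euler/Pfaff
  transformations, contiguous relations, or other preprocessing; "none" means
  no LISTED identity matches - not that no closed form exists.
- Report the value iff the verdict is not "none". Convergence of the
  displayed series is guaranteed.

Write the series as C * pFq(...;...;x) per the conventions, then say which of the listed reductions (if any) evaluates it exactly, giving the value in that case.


Prefactor -\frac{3}{11}, argument 1: 2F1 with upper {-2, 3} over lower {1}. Verdict: the Chu-Vandermonde identity I2 matches (terminating 2F1 at x = 1 with n = 2, b = 3, c = 1). Hence: -\frac{3}{11}.

First insight: x = 1 and the lower running product (prefactor -3/11) is a rising factorial.
Ratio: r(k) = 1 * (k-2) (k+3) / [(k+1) (k+1)] - poly over poly, x = 1 from leading terms; C = -\frac{3}{11} at k = 0.


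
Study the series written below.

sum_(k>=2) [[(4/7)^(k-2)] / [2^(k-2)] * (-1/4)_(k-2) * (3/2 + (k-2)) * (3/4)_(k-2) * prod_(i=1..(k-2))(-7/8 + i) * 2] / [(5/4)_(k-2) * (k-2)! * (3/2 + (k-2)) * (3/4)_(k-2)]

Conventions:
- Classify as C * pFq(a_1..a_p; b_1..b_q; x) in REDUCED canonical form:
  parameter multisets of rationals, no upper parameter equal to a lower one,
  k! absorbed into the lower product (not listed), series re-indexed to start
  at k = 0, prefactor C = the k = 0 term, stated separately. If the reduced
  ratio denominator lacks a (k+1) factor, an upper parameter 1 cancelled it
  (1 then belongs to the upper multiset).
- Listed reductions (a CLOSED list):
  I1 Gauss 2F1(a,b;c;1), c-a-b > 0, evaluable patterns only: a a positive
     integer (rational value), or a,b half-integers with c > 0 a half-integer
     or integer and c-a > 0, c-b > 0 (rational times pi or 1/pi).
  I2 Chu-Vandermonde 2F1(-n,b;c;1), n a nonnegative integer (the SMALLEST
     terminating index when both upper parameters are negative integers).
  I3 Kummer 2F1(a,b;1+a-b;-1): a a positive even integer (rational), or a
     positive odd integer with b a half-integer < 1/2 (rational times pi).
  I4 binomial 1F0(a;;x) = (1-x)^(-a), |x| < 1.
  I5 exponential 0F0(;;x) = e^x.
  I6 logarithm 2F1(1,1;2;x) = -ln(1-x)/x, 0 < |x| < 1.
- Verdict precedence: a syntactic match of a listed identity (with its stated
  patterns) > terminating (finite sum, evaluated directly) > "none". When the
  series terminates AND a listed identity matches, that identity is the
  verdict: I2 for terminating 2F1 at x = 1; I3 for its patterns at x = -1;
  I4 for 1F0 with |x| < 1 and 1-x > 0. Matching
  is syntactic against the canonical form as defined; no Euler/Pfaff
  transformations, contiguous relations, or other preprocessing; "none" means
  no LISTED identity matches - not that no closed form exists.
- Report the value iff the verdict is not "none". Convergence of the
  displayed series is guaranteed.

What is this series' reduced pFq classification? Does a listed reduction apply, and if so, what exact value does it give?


First insight: with t_0 = 2, the two k-th powers (prefactor 2) combine into one argument.
Step ratio: r(k) = (2/7) * (k-1/4) (k+1/8) / [(k+5/4) (k+1)] ; factor over Q: parameters, x = (2/7), and C = 2.

At argument 2/7: a 2F1 with upper {-1/4, 1/8}, lower {5/4}, scaled by C = 2. Verdict: none. Every listed pattern misses the 2F1 form at 2/7, upper {-1/4, 1/8}.
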